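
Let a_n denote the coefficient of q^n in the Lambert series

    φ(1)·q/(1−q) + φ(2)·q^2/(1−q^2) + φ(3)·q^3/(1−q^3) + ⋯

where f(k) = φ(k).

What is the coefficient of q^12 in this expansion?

n=12: 1·12 2·6 3·4 4·3 6·2 12·1  φ→[1+1+2+2+2+4]=12

a_12 = 12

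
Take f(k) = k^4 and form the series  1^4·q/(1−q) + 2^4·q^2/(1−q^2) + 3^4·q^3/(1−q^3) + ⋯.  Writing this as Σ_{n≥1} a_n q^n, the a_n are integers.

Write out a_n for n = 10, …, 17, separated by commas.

10642, 14642, 22386, 28562, 40834, 51332, 69905, 83522

q^10  k|10↦f(k): 1:1 2:16 5:625 10:10000  a_10=10642
[q^11] f(1)=1,f(11)=14641 ⇒ 14642
d|12:{1,2,3,4,6,12}  Σf=1+16+81+256+1296+20736=22386
[q^13] f(13)=28561,f(1)=1 ⇒ 28562
[q^14] f(1)=1,f(2)=16,f(7)=2401,f(14)=38416 ⇒ 40834
[q^15] f(15)=50625,f(5)=625,f(3)=81,f(1)=1 ⇒ 51332
[q^16] f(16)=65536,f(8)=4096,f(4)=256,f(2)=16,f(1)=1 ⇒ 69905
d|17:{1,17}  Σf=1+83521=83522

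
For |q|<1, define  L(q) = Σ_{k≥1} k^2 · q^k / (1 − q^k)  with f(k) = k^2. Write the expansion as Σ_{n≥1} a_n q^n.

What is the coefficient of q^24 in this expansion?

d|24:{24,12,8,6,4,3,2,1}  Σf=576+144+64+36+16+9+4+1=850

a_24 = 850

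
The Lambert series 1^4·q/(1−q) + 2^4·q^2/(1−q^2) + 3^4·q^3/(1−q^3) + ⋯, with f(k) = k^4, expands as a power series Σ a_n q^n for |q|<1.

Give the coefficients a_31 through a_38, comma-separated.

923522, 1118481, 1200644, 1419874, 1503652, 1813539, 1874162, 2215474

d|31:{31,1}  Σf=923521+1=923522
d|32:{32,16,8,4,2,1}  Σf=1048576+65536+4096+256+16+1=1118481
[q^33] f(1)=1,f(3)=81,f(11)=14641,f(33)=1185921 ⇒ 1200644
[q^34] f(1)=1,f(2)=16,f(17)=83521,f(34)=1336336 ⇒ 1419874
d|35:{1,5,7,35}  Σf=1+625+2401+1500625=1503652
q^36  k|36↦f(k): 1:1 2:16 3:81 4:256 6:1296 9:6561 12:20736 18:104976 36:1679616  a_36=1813539
d|37:{37,1}  Σf=1874161+1=1874162
q^38  k|38↦f(k): 1:1 2:16 19:130321 38:2085136  a_38=2215474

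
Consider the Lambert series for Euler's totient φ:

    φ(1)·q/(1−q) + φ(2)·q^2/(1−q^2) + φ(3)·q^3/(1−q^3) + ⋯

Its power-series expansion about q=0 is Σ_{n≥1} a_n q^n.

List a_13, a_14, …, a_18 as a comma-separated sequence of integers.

q^13  k|13↦φ(k): 1:1 13:12  a_13=13
d|14:{1,2,7,14}  Σφ=1+1+6+6=14
q^15  k|15↦φ(k): 15:8 5:4 3:2 1:1  a_15=15
n=16: 16·1 8·2 4·4 2·8 1·16  φ→[8+4+2+1+1]=16
[q^17] φ(17)=16,φ(1)=1 ⇒ 17
n=18: 18·1 9·2 6·3 3·6 2·9 1·18  φ→[6+6+2+2+1+1]=18

13, 14, 15, 16, 17, 18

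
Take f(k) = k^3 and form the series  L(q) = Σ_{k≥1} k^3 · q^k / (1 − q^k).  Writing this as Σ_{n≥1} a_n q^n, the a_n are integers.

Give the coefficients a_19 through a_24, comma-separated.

6860, 9198, 9632, 11988, 12168, 16380

q^19  k|19↦f(k): 1:1 19:6859  a_19=6860
d|20:{1,2,4,5,10,20}  Σf=1+8+64+125+1000+8000=9198
n=21: 1·21 3·7 7·3 21·1  f→[1+27+343+9261]=9632
d|22:{1,2,11,22}  Σf=1+8+1331+10648=11988
n=23: 23·1 1·23  f→[12167+1]=12168
d|24:{24,12,8,6,4,3,2,1}  Σf=13824+1728+512+216+64+27+8+1=16380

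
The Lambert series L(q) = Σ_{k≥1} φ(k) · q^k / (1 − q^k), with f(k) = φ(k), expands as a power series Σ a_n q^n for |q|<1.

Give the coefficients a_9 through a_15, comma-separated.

n=9: 1·9 3·3 9·1  φ→[1+2+6]=9
n=10: 10·1 5·2 2·5 1·10  φ→[4+4+1+1]=10
q^11  k|11↦φ(k): 1:1 11:10  a_11=11
n=12: 12·1 6·2 4·3 3·4 2·6 1·12  φ→[4+2+2+2+1+1]=12
[q^13] φ(13)=12,φ(1)=1 ⇒ 13
[q^14] φ(1)=1,φ(2)=1,φ(7)=6,φ(14)=6 ⇒ 14
n=15: 1·15 3·5 5·3 15·1  φ→[1+2+4+8]=15

9, 10, 11, 12, 13, 14, 15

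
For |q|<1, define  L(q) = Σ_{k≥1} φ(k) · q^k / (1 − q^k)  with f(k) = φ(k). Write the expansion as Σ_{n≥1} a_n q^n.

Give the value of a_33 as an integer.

d|33:{33,11,3,1}  Σφ=20+10+2+1=33

a_33 = 33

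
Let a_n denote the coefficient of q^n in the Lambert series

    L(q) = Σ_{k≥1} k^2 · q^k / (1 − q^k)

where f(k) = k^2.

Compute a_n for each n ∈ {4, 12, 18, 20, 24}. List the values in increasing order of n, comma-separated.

21, 210, 455, 546, 850

d|4:{1,2,4}  Σf=1+4+16=21
n=12: 12·1 6·2 4·3 3·4 2·6 1·12  f→[144+36+16+9+4+1]=210
q^18  k|18↦f(k): 18:324 9:81 6:36 3:9 2:4 1:1  a_18=455
d|20:{1,2,4,5,10,20}  Σf=1+4+16+25+100+400=546
n=24: 1·24 2·12 3·8 4·6 6·4 8·3 12·2 24·1  f→[1+4+9+16+36+64+144+576]=850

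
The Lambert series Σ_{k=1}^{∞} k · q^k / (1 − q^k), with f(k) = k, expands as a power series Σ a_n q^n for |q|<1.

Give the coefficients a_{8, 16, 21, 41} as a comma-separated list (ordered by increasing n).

15, 31, 32, 42

n=8: 1·8 2·4 4·2 8·1  f→[1+2+4+8]=15
[q^16] f(16)=16,f(8)=8,f(4)=4,f(2)=2,f(1)=1 ⇒ 31
q^21  k|21↦f(k): 1:1 3:3 7:7 21:21  a_21=32
n=41: 41·1 1·41  f→[41+1]=42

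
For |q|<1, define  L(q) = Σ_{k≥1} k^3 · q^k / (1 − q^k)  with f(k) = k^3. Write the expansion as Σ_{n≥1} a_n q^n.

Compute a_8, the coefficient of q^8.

a_8 = 585

[q^8] f(1)=1,f(2)=8,f(4)=64,f(8)=512 ⇒ 585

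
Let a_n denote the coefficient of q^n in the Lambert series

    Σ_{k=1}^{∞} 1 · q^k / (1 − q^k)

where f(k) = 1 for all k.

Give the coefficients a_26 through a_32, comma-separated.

4, 4, 6, 2, 8, 2, 6

d|26:{26,13,2,1}  Σf=1+1+1+1=4
n=27: 27·1 9·3 3·9 1·27  f→[1+1+1+1]=4
d|28:{28,14,7,4,2,1}  Σf=1+1+1+1+1+1=6
[q^29] f(29)=1,f(1)=1 ⇒ 2
n=30: 1·30 2·15 3·10 5·6 6·5 10·3 15·2 30·1  f→[1+1+1+1+1+1+1+1]=8
d|31:{1,31}  Σf=1+1=2
d|32:{1,2,4,8,16,32}  Σf=1+1+1+1+1+1=6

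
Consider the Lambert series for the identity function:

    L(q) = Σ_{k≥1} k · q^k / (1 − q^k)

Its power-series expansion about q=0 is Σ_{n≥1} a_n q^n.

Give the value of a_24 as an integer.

n=24: 24·1 12·2 8·3 6·4 4·6 3·8 2·12 1·24  f→[24+12+8+6+4+3+2+1]=60

a_24 = 60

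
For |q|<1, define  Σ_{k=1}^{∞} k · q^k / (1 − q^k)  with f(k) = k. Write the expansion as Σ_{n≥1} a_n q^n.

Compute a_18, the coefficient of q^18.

a_18 = 39

d|18:{18,9,6,3,2,1}  Σf=18+9+6+3+2+1=39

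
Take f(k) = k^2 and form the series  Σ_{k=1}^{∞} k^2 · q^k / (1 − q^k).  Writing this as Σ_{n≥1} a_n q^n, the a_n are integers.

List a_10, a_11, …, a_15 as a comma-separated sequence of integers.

130, 122, 210, 170, 250, 260

[q^10] f(10)=100,f(5)=25,f(2)=4,f(1)=1 ⇒ 130
[q^11] f(1)=1,f(11)=121 ⇒ 122
[q^12] f(12)=144,f(6)=36,f(4)=16,f(3)=9,f(2)=4,f(1)=1 ⇒ 210
[q^13] f(1)=1,f(13)=169 ⇒ 170
d|14:{1,2,7,14}  Σf=1+4+49+196=250
n=15: 1·15 3·5 5·3 15·1  f→[1+9+25+225]=260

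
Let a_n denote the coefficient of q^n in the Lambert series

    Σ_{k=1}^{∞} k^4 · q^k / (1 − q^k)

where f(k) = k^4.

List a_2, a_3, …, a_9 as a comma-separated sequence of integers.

n=2: 1·2 2·1  f→[1+16]=17
n=3: 3·1 1·3  f→[81+1]=82
n=4: 4·1 2·2 1·4  f→[256+16+1]=273
q^5  k|5↦f(k): 5:625 1:1  a_5=626
[q^6] f(1)=1,f(2)=16,f(3)=81,f(6)=1296 ⇒ 1394
q^7  k|7↦f(k): 7:2401 1:1  a_7=2402
q^8  k|8↦f(k): 1:1 2:16 4:256 8:4096  a_8=4369
[q^9] f(9)=6561,f(3)=81,f(1)=1 ⇒ 6643

17, 82, 273, 626, 1394, 2402, 4369, 6643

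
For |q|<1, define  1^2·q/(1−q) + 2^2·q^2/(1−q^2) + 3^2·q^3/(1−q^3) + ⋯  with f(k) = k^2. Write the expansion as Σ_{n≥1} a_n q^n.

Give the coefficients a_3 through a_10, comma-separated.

d|3:{3,1}  Σf=9+1=10
n=4: 4·1 2·2 1·4  f→[16+4+1]=21
[q^5] f(1)=1,f(5)=25 ⇒ 26
d|6:{1,2,3,6}  Σf=1+4+9+36=50
q^7  k|7↦f(k): 1:1 7:49  a_7=50
q^8  k|8↦f(k): 8:64 4:16 2:4 1:1  a_8=85
n=9: 1·9 3·3 9·1  f→[1+9+81]=91
d|10:{10,5,2,1}  Σf=100+25+4+1=130

10, 21, 26, 50, 50, 85, 91, 130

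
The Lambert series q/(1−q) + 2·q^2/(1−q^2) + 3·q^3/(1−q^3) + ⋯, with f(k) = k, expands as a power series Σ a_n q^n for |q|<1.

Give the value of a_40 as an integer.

a_40 = 90

q^40  k|40↦f(k): 1:1 2:2 4:4 5:5 8:8 10:10 20:20 40:40  a_40=90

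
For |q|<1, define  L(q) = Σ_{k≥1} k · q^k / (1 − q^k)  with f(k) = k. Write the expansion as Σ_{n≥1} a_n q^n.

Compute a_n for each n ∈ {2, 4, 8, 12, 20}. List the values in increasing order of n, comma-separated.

n=2: 1·2 2·1  f→[1+2]=3
d|4:{1,2,4}  Σf=1+2+4=7
d|8:{8,4,2,1}  Σf=8+4+2+1=15
[q^12] f(1)=1,f(2)=2,f(3)=3,f(4)=4,f(6)=6,f(12)=12 ⇒ 28
n=20: 20·1 10·2 5·4 4·5 2·10 1·20  f→[20+10+5+4+2+1]=42

3, 7, 15, 28, 42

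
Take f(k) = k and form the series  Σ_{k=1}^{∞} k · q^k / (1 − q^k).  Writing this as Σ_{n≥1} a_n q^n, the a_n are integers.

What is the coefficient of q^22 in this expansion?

[q^22] f(1)=1,f(2)=2,f(11)=11,f(22)=22 ⇒ 36

a_22 = 36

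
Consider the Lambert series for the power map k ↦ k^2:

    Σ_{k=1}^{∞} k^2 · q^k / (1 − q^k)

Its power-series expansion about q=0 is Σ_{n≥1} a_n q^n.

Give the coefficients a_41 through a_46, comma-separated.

n=41: 41·1 1·41  f→[1681+1]=1682
d|42:{42,21,14,7,6,3,2,1}  Σf=1764+441+196+49+36+9+4+1=2500
n=43: 1·43 43·1  f→[1+1849]=1850
[q^44] f(1)=1,f(2)=4,f(4)=16,f(11)=121,f(22)=484,f(44)=1936 ⇒ 2562
[q^45] f(45)=2025,f(15)=225,f(9)=81,f(5)=25,f(3)=9,f(1)=1 ⇒ 2366
[q^46] f(1)=1,f(2)=4,f(23)=529,f(46)=2116 ⇒ 2650

1682, 2500, 1850, 2562, 2366, 2650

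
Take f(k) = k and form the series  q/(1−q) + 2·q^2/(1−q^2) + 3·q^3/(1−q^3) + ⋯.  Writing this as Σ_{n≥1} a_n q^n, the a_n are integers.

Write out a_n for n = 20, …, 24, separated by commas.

42, 32, 36, 24, 60

n=20: 1·20 2·10 4·5 5·4 10·2 20·1  f→[1+2+4+5+10+20]=42
[q^21] f(1)=1,f(3)=3,f(7)=7,f(21)=21 ⇒ 32
n=22: 1·22 2·11 11·2 22·1  f→[1+2+11+22]=36
d|23:{23,1}  Σf=23+1=24
q^24  k|24↦f(k): 24:24 12:12 8:8 6:6 4:4 3:3 2:2 1:1  a_24=60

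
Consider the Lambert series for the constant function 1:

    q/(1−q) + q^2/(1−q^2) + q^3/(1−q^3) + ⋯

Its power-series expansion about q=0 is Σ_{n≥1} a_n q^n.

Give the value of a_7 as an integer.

a_7 = 2

d|7:{1,7}  Σf=1+1=2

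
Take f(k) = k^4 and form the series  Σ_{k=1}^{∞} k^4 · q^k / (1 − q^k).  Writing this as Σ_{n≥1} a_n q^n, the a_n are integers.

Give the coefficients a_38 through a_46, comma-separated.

n=38: 1·38 2·19 19·2 38·1  f→[1+16+130321+2085136]=2215474
q^39  k|39↦f(k): 1:1 3:81 13:28561 39:2313441  a_39=2342084
q^40  k|40↦f(k): 1:1 2:16 4:256 5:625 8:4096 10:10000 20:160000 40:2560000  a_40=2734994
q^41  k|41↦f(k): 41:2825761 1:1  a_41=2825762
q^42  k|42↦f(k): 42:3111696 21:194481 14:38416 7:2401 6:1296 3:81 2:16 1:1  a_42=3348388
d|43:{43,1}  Σf=3418801+1=3418802
n=44: 1·44 2·22 4·11 11·4 22·2 44·1  f→[1+16+256+14641+234256+3748096]=3997266
d|45:{1,3,5,9,15,45}  Σf=1+81+625+6561+50625+4100625=4158518
n=46: 1·46 2·23 23·2 46·1  f→[1+16+279841+4477456]=4757314

2215474, 2342084, 2734994, 2825762, 3348388, 3418802, 3997266, 4158518, 4757314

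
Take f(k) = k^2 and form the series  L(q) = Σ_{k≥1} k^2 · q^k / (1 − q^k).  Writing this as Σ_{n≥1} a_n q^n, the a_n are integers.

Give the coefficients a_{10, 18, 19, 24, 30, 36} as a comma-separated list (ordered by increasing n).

d|10:{1,2,5,10}  Σf=1+4+25+100=130
[q^18] f(1)=1,f(2)=4,f(3)=9,f(6)=36,f(9)=81,f(18)=324 ⇒ 455
d|19:{1,19}  Σf=1+361=362
q^24  k|24↦f(k): 24:576 12:144 8:64 6:36 4:16 3:9 2:4 1:1  a_24=850
d|30:{1,2,3,5,6,10,15,30}  Σf=1+4+9+25+36+100+225+900=1300
[q^36] f(36)=1296,f(18)=324,f(12)=144,f(9)=81,f(6)=36,f(4)=16,f(3)=9,f(2)=4,f(1)=1 ⇒ 1911

130, 455, 362, 850, 1300, 1911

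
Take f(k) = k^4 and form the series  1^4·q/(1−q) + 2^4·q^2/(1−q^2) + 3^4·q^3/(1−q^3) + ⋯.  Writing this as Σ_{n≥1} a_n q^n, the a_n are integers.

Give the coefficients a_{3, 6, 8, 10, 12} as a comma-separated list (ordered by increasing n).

[q^3] f(3)=81,f(1)=1 ⇒ 82
d|6:{6,3,2,1}  Σf=1296+81+16+1=1394
q^8  k|8↦f(k): 1:1 2:16 4:256 8:4096  a_8=4369
[q^10] f(1)=1,f(2)=16,f(5)=625,f(10)=10000 ⇒ 10642
q^12  k|12↦f(k): 1:1 2:16 3:81 4:256 6:1296 12:20736  a_12=22386

82, 1394, 4369, 10642, 22386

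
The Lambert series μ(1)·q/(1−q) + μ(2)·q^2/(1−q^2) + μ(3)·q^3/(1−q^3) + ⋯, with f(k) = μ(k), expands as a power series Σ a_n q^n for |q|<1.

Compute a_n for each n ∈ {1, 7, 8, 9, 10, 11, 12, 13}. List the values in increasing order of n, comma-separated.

[q^1] μ(1)=1 ⇒ 1
q^7  k|7↦μ(k): 1:1 7:-1  a_7=0
n=8: 8·1 4·2 2·4 1·8  μ→[0+0+(-1)+1]=0
n=9: 1·9 3·3 9·1  μ→[1+(-1)+0]=0
n=10: 1·10 2·5 5·2 10·1  μ→[1+(-1)+(-1)+1]=0
d|11:{1,11}  Σμ=1+(-1)=0
q^12  k|12↦μ(k): 1:1 2:-1 3:-1 4:0 6:1 12:0  a_12=0
q^13  k|13↦μ(k): 13:-1 1:1  a_13=0

1, 0, 0, 0, 0, 0, 0, 0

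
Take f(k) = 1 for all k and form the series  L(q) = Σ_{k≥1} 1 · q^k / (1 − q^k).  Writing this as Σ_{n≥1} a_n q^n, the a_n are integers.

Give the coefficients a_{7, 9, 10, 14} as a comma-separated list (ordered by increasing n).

d|7:{7,1}  Σf=1+1=2
[q^9] f(1)=1,f(3)=1,f(9)=1 ⇒ 3
d|10:{1,2,5,10}  Σf=1+1+1+1=4
q^14  k|14↦f(k): 14:1 7:1 2:1 1:1  a_14=4

2, 3, 4, 4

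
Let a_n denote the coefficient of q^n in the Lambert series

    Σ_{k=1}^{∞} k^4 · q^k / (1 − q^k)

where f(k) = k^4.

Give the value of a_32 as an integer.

d|32:{1,2,4,8,16,32}  Σf=1+16+256+4096+65536+1048576=1118481

a_32 = 1118481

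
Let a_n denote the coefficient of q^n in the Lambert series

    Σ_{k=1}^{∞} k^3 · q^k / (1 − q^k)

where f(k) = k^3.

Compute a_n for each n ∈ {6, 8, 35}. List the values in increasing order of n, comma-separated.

252, 585, 43344

q^6  k|6↦f(k): 1:1 2:8 3:27 6:216  a_6=252
[q^8] f(1)=1,f(2)=8,f(4)=64,f(8)=512 ⇒ 585
n=35: 1·35 5·7 7·5 35·1  f→[1+125+343+42875]=43344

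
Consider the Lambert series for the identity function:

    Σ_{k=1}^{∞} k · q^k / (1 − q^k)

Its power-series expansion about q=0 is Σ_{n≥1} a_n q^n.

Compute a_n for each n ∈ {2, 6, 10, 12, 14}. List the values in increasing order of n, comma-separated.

3, 12, 18, 28, 24

q^2  k|2↦f(k): 2:2 1:1  a_2=3
[q^6] f(6)=6,f(3)=3,f(2)=2,f(1)=1 ⇒ 12
q^10  k|10↦f(k): 10:10 5:5 2:2 1:1  a_10=18
d|12:{1,2,3,4,6,12}  Σf=1+2+3+4+6+12=28
d|14:{1,2,7,14}  Σf=1+2+7+14=24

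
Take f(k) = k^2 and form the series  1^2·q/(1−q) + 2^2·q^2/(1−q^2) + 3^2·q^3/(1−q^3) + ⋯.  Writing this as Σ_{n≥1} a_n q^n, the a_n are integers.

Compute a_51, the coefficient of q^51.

[q^51] f(1)=1,f(3)=9,f(17)=289,f(51)=2601 ⇒ 2900

a_51 = 2900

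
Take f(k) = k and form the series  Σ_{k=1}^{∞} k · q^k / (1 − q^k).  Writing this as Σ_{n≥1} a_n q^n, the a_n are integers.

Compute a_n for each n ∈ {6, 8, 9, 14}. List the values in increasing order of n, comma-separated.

q^6  k|6↦f(k): 6:6 3:3 2:2 1:1  a_6=12
[q^8] f(1)=1,f(2)=2,f(4)=4,f(8)=8 ⇒ 15
q^9  k|9↦f(k): 1:1 3:3 9:9  a_9=13
d|14:{1,2,7,14}  Σf=1+2+7+14=24

12, 15, 13, 24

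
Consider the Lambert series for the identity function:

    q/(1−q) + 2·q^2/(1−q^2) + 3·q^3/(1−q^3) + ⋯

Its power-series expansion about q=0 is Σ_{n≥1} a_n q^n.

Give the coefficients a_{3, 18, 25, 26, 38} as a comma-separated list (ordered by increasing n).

4, 39, 31, 42, 60

[q^3] f(3)=3,f(1)=1 ⇒ 4
d|18:{1,2,3,6,9,18}  Σf=1+2+3+6+9+18=39
[q^25] f(25)=25,f(5)=5,f(1)=1 ⇒ 31
n=26: 26·1 13·2 2·13 1·26  f→[26+13+2+1]=42
q^38  k|38↦f(k): 1:1 2:2 19:19 38:38  a_38=60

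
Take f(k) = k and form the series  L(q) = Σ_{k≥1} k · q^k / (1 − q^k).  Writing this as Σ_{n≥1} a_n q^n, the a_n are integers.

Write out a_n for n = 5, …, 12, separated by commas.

6, 12, 8, 15, 13, 18, 12, 28

[q^5] f(5)=5,f(1)=1 ⇒ 6
[q^6] f(6)=6,f(3)=3,f(2)=2,f(1)=1 ⇒ 12
d|7:{7,1}  Σf=7+1=8
n=8: 1·8 2·4 4·2 8·1  f→[1+2+4+8]=15
[q^9] f(9)=9,f(3)=3,f(1)=1 ⇒ 13
q^10  k|10↦f(k): 10:10 5:5 2:2 1:1  a_10=18
d|11:{1,11}  Σf=1+11=12
d|12:{12,6,4,3,2,1}  Σf=12+6+4+3+2+1=28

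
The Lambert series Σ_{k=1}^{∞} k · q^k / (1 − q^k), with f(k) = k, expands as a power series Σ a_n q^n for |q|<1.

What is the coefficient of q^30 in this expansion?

[q^30] f(30)=30,f(15)=15,f(10)=10,f(6)=6,f(5)=5,f(3)=3,f(2)=2,f(1)=1 ⇒ 72

a_30 = 72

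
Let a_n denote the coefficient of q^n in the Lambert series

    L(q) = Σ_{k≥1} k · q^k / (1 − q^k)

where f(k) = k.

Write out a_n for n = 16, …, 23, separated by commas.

31, 18, 39, 20, 42, 32, 36, 24

d|16:{16,8,4,2,1}  Σf=16+8+4+2+1=31
d|17:{1,17}  Σf=1+17=18
d|18:{1,2,3,6,9,18}  Σf=1+2+3+6+9+18=39
q^19  k|19↦f(k): 1:1 19:19  a_19=20
q^20  k|20↦f(k): 20:20 10:10 5:5 4:4 2:2 1:1  a_20=42
n=21: 1·21 3·7 7·3 21·1  f→[1+3+7+21]=32
[q^22] f(22)=22,f(11)=11,f(2)=2,f(1)=1 ⇒ 36
d|23:{23,1}  Σf=23+1=24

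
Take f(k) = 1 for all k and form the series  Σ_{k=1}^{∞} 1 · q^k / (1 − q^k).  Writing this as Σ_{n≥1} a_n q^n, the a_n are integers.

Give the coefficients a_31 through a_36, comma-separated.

d|31:{1,31}  Σf=1+1=2
n=32: 32·1 16·2 8·4 4·8 2·16 1·32  f→[1+1+1+1+1+1]=6
q^33  k|33↦f(k): 1:1 3:1 11:1 33:1  a_33=4
q^34  k|34↦f(k): 34:1 17:1 2:1 1:1  a_34=4
q^35  k|35↦f(k): 35:1 7:1 5:1 1:1  a_35=4
q^36  k|36↦f(k): 36:1 18:1 12:1 9:1 6:1 4:1 3:1 2:1 1:1  a_36=9

2, 6, 4, 4, 4, 9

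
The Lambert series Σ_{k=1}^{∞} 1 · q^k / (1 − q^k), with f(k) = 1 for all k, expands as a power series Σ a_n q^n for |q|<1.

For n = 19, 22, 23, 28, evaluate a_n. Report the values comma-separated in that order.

[q^19] f(1)=1,f(19)=1 ⇒ 2
[q^22] f(22)=1,f(11)=1,f(2)=1,f(1)=1 ⇒ 4
d|23:{1,23}  Σf=1+1=2
n=28: 28·1 14·2 7·4 4·7 2·14 1·28  f→[1+1+1+1+1+1]=6

2, 4, 2, 6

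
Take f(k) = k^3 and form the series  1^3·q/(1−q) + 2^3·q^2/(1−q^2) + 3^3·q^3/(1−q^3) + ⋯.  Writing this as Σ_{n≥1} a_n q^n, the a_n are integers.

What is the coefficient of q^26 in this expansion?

n=26: 1·26 2·13 13·2 26·1  f→[1+8+2197+17576]=19782

a_26 = 19782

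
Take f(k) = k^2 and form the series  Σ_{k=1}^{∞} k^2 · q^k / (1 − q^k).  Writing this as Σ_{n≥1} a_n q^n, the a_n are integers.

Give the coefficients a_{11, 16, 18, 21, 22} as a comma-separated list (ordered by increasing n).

[q^11] f(11)=121,f(1)=1 ⇒ 122
n=16: 1·16 2·8 4·4 8·2 16·1  f→[1+4+16+64+256]=341
[q^18] f(18)=324,f(9)=81,f(6)=36,f(3)=9,f(2)=4,f(1)=1 ⇒ 455
[q^21] f(1)=1,f(3)=9,f(7)=49,f(21)=441 ⇒ 500
[q^22] f(1)=1,f(2)=4,f(11)=121,f(22)=484 ⇒ 610

122, 341, 455, 500, 610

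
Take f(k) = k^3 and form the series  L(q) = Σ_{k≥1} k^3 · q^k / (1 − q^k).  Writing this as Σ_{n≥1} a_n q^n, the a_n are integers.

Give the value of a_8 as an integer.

a_8 = 585

d|8:{8,4,2,1}  Σf=512+64+8+1=585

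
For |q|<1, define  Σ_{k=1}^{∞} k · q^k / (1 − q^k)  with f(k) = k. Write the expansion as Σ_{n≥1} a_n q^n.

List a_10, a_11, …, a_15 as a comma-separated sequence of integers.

[q^10] f(1)=1,f(2)=2,f(5)=5,f(10)=10 ⇒ 18
n=11: 11·1 1·11  f→[11+1]=12
d|12:{1,2,3,4,6,12}  Σf=1+2+3+4+6+12=28
[q^13] f(13)=13,f(1)=1 ⇒ 14
d|14:{14,7,2,1}  Σf=14+7+2+1=24
d|15:{1,3,5,15}  Σf=1+3+5+15=24

18, 12, 28, 14, 24, 24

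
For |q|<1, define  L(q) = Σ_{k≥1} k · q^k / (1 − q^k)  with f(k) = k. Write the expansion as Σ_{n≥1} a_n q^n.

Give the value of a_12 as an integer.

a_12 = 28

d|12:{12,6,4,3,2,1}  Σf=12+6+4+3+2+1=28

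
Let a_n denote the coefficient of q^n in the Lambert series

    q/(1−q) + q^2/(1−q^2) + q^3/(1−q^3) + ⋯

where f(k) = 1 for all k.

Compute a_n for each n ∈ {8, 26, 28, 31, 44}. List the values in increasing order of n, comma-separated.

d|8:{8,4,2,1}  Σf=1+1+1+1=4
n=26: 26·1 13·2 2·13 1·26  f→[1+1+1+1]=4
d|28:{1,2,4,7,14,28}  Σf=1+1+1+1+1+1=6
q^31  k|31↦f(k): 1:1 31:1  a_31=2
d|44:{1,2,4,11,22,44}  Σf=1+1+1+1+1+1=6

4, 4, 6, 2, 6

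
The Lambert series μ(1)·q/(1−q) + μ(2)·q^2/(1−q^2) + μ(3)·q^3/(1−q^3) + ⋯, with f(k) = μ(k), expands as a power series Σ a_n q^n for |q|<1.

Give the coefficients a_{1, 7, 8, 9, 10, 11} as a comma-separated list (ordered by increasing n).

1, 0, 0, 0, 0, 0

n=1: 1·1  μ→[1]=1
n=7: 1·7 7·1  μ→[1+(-1)]=0
n=8: 1·8 2·4 4·2 8·1  μ→[1+(-1)+0+0]=0
q^9  k|9↦μ(k): 1:1 3:-1 9:0  a_9=0
q^10  k|10↦μ(k): 10:1 5:-1 2:-1 1:1  a_10=0
d|11:{1,11}  Σμ=1+(-1)=0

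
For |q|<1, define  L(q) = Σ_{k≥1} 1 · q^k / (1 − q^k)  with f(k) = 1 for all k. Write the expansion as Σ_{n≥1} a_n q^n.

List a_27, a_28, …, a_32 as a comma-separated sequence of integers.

q^27  k|27↦f(k): 1:1 3:1 9:1 27:1  a_27=4
n=28: 28·1 14·2 7·4 4·7 2·14 1·28  f→[1+1+1+1+1+1]=6
q^29  k|29↦f(k): 29:1 1:1  a_29=2
n=30: 30·1 15·2 10·3 6·5 5·6 3·10 2·15 1·30  f→[1+1+1+1+1+1+1+1]=8
[q^31] f(31)=1,f(1)=1 ⇒ 2
[q^32] f(32)=1,f(16)=1,f(8)=1,f(4)=1,f(2)=1,f(1)=1 ⇒ 6

4, 6, 2, 8, 2, 6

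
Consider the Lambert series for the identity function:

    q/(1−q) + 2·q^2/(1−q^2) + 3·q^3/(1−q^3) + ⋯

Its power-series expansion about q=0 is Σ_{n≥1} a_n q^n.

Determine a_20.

[q^20] f(20)=20,f(10)=10,f(5)=5,f(4)=4,f(2)=2,f(1)=1 ⇒ 42

a_20 = 42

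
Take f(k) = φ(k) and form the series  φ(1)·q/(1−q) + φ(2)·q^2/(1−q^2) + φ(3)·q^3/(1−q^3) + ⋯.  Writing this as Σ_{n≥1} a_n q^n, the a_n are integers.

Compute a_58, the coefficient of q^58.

[q^58] φ(1)=1,φ(2)=1,φ(29)=28,φ(58)=28 ⇒ 58

a_58 = 58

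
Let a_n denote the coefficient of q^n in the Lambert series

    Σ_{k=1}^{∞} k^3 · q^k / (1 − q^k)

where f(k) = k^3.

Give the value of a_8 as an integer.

a_8 = 585

q^8  k|8↦f(k): 8:512 4:64 2:8 1:1  a_8=585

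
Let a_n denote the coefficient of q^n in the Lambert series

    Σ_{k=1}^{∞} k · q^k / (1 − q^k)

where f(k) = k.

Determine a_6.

[q^6] f(6)=6,f(3)=3,f(2)=2,f(1)=1 ⇒ 12

a_6 = 12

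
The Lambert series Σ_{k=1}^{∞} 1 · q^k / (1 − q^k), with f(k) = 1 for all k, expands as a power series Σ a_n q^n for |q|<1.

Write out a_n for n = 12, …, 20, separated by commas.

6, 2, 4, 4, 5, 2, 6, 2, 6

n=12: 1·12 2·6 3·4 4·3 6·2 12·1  f→[1+1+1+1+1+1]=6
q^13  k|13↦f(k): 13:1 1:1  a_13=2
d|14:{1,2,7,14}  Σf=1+1+1+1=4
n=15: 15·1 5·3 3·5 1·15  f→[1+1+1+1]=4
d|16:{1,2,4,8,16}  Σf=1+1+1+1+1=5
n=17: 1·17 17·1  f→[1+1]=2
q^18  k|18↦f(k): 18:1 9:1 6:1 3:1 2:1 1:1  a_18=6
q^19  k|19↦f(k): 19:1 1:1  a_19=2
[q^20] f(20)=1,f(10)=1,f(5)=1,f(4)=1,f(2)=1,f(1)=1 ⇒ 6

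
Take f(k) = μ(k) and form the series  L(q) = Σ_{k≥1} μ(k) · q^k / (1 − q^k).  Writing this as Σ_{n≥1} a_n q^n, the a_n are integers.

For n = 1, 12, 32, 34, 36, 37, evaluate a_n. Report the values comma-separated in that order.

q^1  k|1↦μ(k): 1:1  a_1=1
d|12:{12,6,4,3,2,1}  Σμ=0+1+0+(-1)+(-1)+1=0
n=32: 1·32 2·16 4·8 8·4 16·2 32·1  μ→[1+(-1)+0+0+0+0]=0
d|34:{1,2,17,34}  Σμ=1+(-1)+(-1)+1=0
[q^36] μ(1)=1,μ(2)=-1,μ(3)=-1,μ(4)=0,μ(6)=1,μ(9)=0,μ(12)=0,μ(18)=0,μ(36)=0 ⇒ 0
q^37  k|37↦μ(k): 37:-1 1:1  a_37=0

1, 0, 0, 0, 0, 0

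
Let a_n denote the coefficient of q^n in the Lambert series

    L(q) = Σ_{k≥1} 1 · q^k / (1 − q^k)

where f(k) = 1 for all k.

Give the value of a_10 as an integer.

a_10 = 4

n=10: 10·1 5·2 2·5 1·10  f→[1+1+1+1]=4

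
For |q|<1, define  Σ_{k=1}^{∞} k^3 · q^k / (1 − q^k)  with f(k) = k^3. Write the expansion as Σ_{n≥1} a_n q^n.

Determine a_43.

n=43: 43·1 1·43  f→[79507+1]=79508

a_43 = 79508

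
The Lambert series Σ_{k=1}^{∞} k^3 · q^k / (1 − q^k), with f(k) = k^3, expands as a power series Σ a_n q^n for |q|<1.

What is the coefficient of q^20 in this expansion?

a_20 = 9198

[q^20] f(20)=8000,f(10)=1000,f(5)=125,f(4)=64,f(2)=8,f(1)=1 ⇒ 9198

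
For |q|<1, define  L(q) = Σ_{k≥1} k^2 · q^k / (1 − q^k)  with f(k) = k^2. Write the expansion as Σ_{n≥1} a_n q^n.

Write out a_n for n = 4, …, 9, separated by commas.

21, 26, 50, 50, 85, 91

[q^4] f(1)=1,f(2)=4,f(4)=16 ⇒ 21
n=5: 5·1 1·5  f→[25+1]=26
[q^6] f(1)=1,f(2)=4,f(3)=9,f(6)=36 ⇒ 50
[q^7] f(1)=1,f(7)=49 ⇒ 50
q^8  k|8↦f(k): 1:1 2:4 4:16 8:64  a_8=85
n=9: 1·9 3·3 9·1  f→[1+9+81]=91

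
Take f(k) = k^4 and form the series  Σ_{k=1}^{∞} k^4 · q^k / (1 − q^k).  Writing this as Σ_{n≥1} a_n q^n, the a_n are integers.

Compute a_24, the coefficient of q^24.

n=24: 1·24 2·12 3·8 4·6 6·4 8·3 12·2 24·1  f→[1+16+81+256+1296+4096+20736+331776]=358258

a_24 = 358258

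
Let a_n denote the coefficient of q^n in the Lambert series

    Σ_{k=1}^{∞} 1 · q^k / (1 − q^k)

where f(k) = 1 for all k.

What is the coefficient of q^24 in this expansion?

a_24 = 8

n=24: 1·24 2·12 3·8 4·6 6·4 8·3 12·2 24·1  f→[1+1+1+1+1+1+1+1]=8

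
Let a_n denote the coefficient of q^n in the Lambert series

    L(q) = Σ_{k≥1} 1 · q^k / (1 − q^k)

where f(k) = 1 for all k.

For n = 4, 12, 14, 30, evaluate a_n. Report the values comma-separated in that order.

3, 6, 4, 8

q^4  k|4↦f(k): 1:1 2:1 4:1  a_4=3
q^12  k|12↦f(k): 12:1 6:1 4:1 3:1 2:1 1:1  a_12=6
q^14  k|14↦f(k): 14:1 7:1 2:1 1:1  a_14=4
q^30  k|30↦f(k): 30:1 15:1 10:1 6:1 5:1 3:1 2:1 1:1  a_30=8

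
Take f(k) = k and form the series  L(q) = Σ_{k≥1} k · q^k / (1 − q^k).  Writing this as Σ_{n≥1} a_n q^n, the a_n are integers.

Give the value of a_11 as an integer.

a_11 = 12

d|11:{1,11}  Σf=1+11=12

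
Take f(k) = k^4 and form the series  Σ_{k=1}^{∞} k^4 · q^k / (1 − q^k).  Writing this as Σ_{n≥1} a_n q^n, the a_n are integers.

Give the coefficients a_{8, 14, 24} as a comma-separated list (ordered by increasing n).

4369, 40834, 358258

n=8: 1·8 2·4 4·2 8·1  f→[1+16+256+4096]=4369
q^14  k|14↦f(k): 1:1 2:16 7:2401 14:38416  a_14=40834
[q^24] f(1)=1,f(2)=16,f(3)=81,f(4)=256,f(6)=1296,f(8)=4096,f(12)=20736,f(24)=331776 ⇒ 358258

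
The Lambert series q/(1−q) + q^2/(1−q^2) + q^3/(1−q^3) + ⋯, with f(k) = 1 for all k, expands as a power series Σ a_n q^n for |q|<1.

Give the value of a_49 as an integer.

a_49 = 3

[q^49] f(49)=1,f(7)=1,f(1)=1 ⇒ 3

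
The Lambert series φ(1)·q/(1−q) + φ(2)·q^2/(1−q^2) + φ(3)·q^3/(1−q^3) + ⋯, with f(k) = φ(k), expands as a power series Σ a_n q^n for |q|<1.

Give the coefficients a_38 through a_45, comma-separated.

q^38  k|38↦φ(k): 38:18 19:18 2:1 1:1  a_38=38
n=39: 1·39 3·13 13·3 39·1  φ→[1+2+12+24]=39
q^40  k|40↦φ(k): 40:16 20:8 10:4 8:4 5:4 4:2 2:1 1:1  a_40=40
n=41: 41·1 1·41  φ→[40+1]=41
[q^42] φ(1)=1,φ(2)=1,φ(3)=2,φ(6)=2,φ(7)=6,φ(14)=6,φ(21)=12,φ(42)=12 ⇒ 42
d|43:{43,1}  Σφ=42+1=43
[q^44] φ(44)=20,φ(22)=10,φ(11)=10,φ(4)=2,φ(2)=1,φ(1)=1 ⇒ 44
d|45:{45,15,9,5,3,1}  Σφ=24+8+6+4+2+1=45

38, 39, 40, 41, 42, 43, 44, 45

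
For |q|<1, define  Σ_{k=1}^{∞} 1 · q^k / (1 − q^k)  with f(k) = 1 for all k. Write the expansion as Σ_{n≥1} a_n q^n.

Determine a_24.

a_24 = 8

n=24: 24·1 12·2 8·3 6·4 4·6 3·8 2·12 1·24  f→[1+1+1+1+1+1+1+1]=8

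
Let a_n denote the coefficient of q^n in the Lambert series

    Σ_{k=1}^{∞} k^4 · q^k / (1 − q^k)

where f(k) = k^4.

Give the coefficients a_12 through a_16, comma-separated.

22386, 28562, 40834, 51332, 69905

n=12: 1·12 2·6 3·4 4·3 6·2 12·1  f→[1+16+81+256+1296+20736]=22386
[q^13] f(13)=28561,f(1)=1 ⇒ 28562
n=14: 14·1 7·2 2·7 1·14  f→[38416+2401+16+1]=40834
d|15:{1,3,5,15}  Σf=1+81+625+50625=51332
[q^16] f(16)=65536,f(8)=4096,f(4)=256,f(2)=16,f(1)=1 ⇒ 69905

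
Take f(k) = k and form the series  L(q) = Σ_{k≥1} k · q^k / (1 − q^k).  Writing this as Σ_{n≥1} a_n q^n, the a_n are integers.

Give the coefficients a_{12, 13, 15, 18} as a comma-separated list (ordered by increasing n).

[q^12] f(1)=1,f(2)=2,f(3)=3,f(4)=4,f(6)=6,f(12)=12 ⇒ 28
d|13:{13,1}  Σf=13+1=14
d|15:{1,3,5,15}  Σf=1+3+5+15=24
d|18:{1,2,3,6,9,18}  Σf=1+2+3+6+9+18=39

28, 14, 24, 39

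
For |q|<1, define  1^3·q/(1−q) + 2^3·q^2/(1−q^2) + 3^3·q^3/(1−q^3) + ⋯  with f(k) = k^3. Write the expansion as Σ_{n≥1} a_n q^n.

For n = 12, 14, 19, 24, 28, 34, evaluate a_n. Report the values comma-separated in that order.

2044, 3096, 6860, 16380, 25112, 44226

d|12:{12,6,4,3,2,1}  Σf=1728+216+64+27+8+1=2044
d|14:{14,7,2,1}  Σf=2744+343+8+1=3096
d|19:{19,1}  Σf=6859+1=6860
n=24: 1·24 2·12 3·8 4·6 6·4 8·3 12·2 24·1  f→[1+8+27+64+216+512+1728+13824]=16380
[q^28] f(1)=1,f(2)=8,f(4)=64,f(7)=343,f(14)=2744,f(28)=21952 ⇒ 25112
n=34: 1·34 2·17 17·2 34·1  f→[1+8+4913+39304]=44226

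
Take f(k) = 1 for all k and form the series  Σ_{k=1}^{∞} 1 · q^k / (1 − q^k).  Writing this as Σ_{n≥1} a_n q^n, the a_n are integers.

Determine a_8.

d|8:{1,2,4,8}  Σf=1+1+1+1=4

a_8 = 4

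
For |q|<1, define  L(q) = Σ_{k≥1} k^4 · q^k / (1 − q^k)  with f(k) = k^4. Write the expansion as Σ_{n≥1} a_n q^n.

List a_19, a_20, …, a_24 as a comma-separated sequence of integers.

130322, 170898, 196964, 248914, 279842, 358258

[q^19] f(19)=130321,f(1)=1 ⇒ 130322
[q^20] f(1)=1,f(2)=16,f(4)=256,f(5)=625,f(10)=10000,f(20)=160000 ⇒ 170898
[q^21] f(21)=194481,f(7)=2401,f(3)=81,f(1)=1 ⇒ 196964
q^22  k|22↦f(k): 1:1 2:16 11:14641 22:234256  a_22=248914
[q^23] f(23)=279841,f(1)=1 ⇒ 279842
d|24:{1,2,3,4,6,8,12,24}  Σf=1+16+81+256+1296+4096+20736+331776=358258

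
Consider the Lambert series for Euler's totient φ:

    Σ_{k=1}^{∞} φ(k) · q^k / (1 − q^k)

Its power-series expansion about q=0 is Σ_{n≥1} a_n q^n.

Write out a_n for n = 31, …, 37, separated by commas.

n=31: 31·1 1·31  φ→[30+1]=31
d|32:{1,2,4,8,16,32}  Σφ=1+1+2+4+8+16=32
d|33:{33,11,3,1}  Σφ=20+10+2+1=33
d|34:{1,2,17,34}  Σφ=1+1+16+16=34
n=35: 35·1 7·5 5·7 1·35  φ→[24+6+4+1]=35
q^36  k|36↦φ(k): 1:1 2:1 3:2 4:2 6:2 9:6 12:4 18:6 36:12  a_36=36
d|37:{37,1}  Σφ=36+1=37

31, 32, 33, 34, 35, 36, 37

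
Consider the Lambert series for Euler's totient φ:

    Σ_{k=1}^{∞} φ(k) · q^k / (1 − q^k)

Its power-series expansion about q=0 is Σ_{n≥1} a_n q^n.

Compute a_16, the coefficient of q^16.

[q^16] φ(16)=8,φ(8)=4,φ(4)=2,φ(2)=1,φ(1)=1 ⇒ 16

a_16 = 16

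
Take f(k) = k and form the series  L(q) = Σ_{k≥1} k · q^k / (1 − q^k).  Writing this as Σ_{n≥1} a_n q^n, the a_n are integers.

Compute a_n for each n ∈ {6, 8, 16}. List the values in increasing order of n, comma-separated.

12, 15, 31

d|6:{6,3,2,1}  Σf=6+3+2+1=12
n=8: 1·8 2·4 4·2 8·1  f→[1+2+4+8]=15
[q^16] f(1)=1,f(2)=2,f(4)=4,f(8)=8,f(16)=16 ⇒ 31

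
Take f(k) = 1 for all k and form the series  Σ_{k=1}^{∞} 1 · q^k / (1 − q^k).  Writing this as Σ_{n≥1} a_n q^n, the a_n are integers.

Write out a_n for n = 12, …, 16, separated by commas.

d|12:{1,2,3,4,6,12}  Σf=1+1+1+1+1+1=6
[q^13] f(13)=1,f(1)=1 ⇒ 2
n=14: 14·1 7·2 2·7 1·14  f→[1+1+1+1]=4
d|15:{15,5,3,1}  Σf=1+1+1+1=4
[q^16] f(16)=1,f(8)=1,f(4)=1,f(2)=1,f(1)=1 ⇒ 5

6, 2, 4, 4, 5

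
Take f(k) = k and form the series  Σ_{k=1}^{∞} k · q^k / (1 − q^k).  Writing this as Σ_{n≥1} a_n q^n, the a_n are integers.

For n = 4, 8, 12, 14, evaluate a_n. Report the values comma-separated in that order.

n=4: 1·4 2·2 4·1  f→[1+2+4]=7
n=8: 8·1 4·2 2·4 1·8  f→[8+4+2+1]=15
[q^12] f(12)=12,f(6)=6,f(4)=4,f(3)=3,f(2)=2,f(1)=1 ⇒ 28
q^14  k|14↦f(k): 1:1 2:2 7:7 14:14  a_14=24

7, 15, 28, 24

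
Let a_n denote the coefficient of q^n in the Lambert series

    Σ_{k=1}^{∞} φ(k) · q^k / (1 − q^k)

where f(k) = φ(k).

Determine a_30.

d|30:{30,15,10,6,5,3,2,1}  Σφ=8+8+4+2+4+2+1+1=30

a_30 = 30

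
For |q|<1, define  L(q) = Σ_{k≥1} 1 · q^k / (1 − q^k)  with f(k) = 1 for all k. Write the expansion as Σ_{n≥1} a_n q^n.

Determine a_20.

d|20:{20,10,5,4,2,1}  Σf=1+1+1+1+1+1=6

a_20 = 6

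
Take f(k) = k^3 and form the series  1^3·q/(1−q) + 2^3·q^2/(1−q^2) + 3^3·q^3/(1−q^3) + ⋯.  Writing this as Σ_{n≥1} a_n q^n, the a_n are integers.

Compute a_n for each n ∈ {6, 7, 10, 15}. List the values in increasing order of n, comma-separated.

252, 344, 1134, 3528

q^6  k|6↦f(k): 6:216 3:27 2:8 1:1  a_6=252
n=7: 7·1 1·7  f→[343+1]=344
[q^10] f(10)=1000,f(5)=125,f(2)=8,f(1)=1 ⇒ 1134
[q^15] f(1)=1,f(3)=27,f(5)=125,f(15)=3375 ⇒ 3528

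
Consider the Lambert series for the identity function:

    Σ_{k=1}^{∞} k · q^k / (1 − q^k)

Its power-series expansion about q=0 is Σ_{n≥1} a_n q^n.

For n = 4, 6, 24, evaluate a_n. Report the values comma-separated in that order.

7, 12, 60

[q^4] f(1)=1,f(2)=2,f(4)=4 ⇒ 7
d|6:{6,3,2,1}  Σf=6+3+2+1=12
[q^24] f(1)=1,f(2)=2,f(3)=3,f(4)=4,f(6)=6,f(8)=8,f(12)=12,f(24)=24 ⇒ 60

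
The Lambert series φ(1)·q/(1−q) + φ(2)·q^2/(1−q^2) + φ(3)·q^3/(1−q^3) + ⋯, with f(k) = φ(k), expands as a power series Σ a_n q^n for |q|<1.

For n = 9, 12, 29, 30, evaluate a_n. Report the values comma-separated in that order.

[q^9] φ(1)=1,φ(3)=2,φ(9)=6 ⇒ 9
n=12: 1·12 2·6 3·4 4·3 6·2 12·1  φ→[1+1+2+2+2+4]=12
q^29  k|29↦φ(k): 1:1 29:28  a_29=29
n=30: 1·30 2·15 3·10 5·6 6·5 10·3 15·2 30·1  φ→[1+1+2+4+2+4+8+8]=30

9, 12, 29, 30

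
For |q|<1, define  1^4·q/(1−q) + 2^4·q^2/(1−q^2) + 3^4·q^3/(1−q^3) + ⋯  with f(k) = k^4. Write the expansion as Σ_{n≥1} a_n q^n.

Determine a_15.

n=15: 1·15 3·5 5·3 15·1  f→[1+81+625+50625]=51332

a_15 = 51332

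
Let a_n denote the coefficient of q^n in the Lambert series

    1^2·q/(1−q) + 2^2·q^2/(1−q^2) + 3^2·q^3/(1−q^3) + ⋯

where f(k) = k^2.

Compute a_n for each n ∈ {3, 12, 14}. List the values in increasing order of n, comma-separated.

d|3:{1,3}  Σf=1+9=10
d|12:{1,2,3,4,6,12}  Σf=1+4+9+16+36+144=210
[q^14] f(14)=196,f(7)=49,f(2)=4,f(1)=1 ⇒ 250

10, 210, 250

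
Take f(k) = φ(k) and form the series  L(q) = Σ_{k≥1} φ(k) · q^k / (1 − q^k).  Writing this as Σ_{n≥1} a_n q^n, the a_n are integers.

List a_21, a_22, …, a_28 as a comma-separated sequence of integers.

[q^21] φ(21)=12,φ(7)=6,φ(3)=2,φ(1)=1 ⇒ 21
q^22  k|22↦φ(k): 1:1 2:1 11:10 22:10  a_22=22
d|23:{23,1}  Σφ=22+1=23
[q^24] φ(1)=1,φ(2)=1,φ(3)=2,φ(4)=2,φ(6)=2,φ(8)=4,φ(12)=4,φ(24)=8 ⇒ 24
q^25  k|25↦φ(k): 1:1 5:4 25:20  a_25=25
d|26:{1,2,13,26}  Σφ=1+1+12+12=26
[q^27] φ(1)=1,φ(3)=2,φ(9)=6,φ(27)=18 ⇒ 27
d|28:{1,2,4,7,14,28}  Σφ=1+1+2+6+6+12=28

21, 22, 23, 24, 25, 26, 27, 28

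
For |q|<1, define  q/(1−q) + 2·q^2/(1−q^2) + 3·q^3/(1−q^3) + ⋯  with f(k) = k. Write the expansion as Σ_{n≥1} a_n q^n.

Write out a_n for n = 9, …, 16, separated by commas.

13, 18, 12, 28, 14, 24, 24, 31

[q^9] f(9)=9,f(3)=3,f(1)=1 ⇒ 13
q^10  k|10↦f(k): 10:10 5:5 2:2 1:1  a_10=18
q^11  k|11↦f(k): 1:1 11:11  a_11=12
q^12  k|12↦f(k): 1:1 2:2 3:3 4:4 6:6 12:12  a_12=28
q^13  k|13↦f(k): 13:13 1:1  a_13=14
q^14  k|14↦f(k): 14:14 7:7 2:2 1:1  a_14=24
d|15:{15,5,3,1}  Σf=15+5+3+1=24
[q^16] f(1)=1,f(2)=2,f(4)=4,f(8)=8,f(16)=16 ⇒ 31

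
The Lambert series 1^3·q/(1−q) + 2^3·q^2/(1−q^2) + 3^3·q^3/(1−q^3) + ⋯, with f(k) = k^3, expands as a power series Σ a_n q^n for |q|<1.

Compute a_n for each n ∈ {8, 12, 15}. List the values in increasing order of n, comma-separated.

585, 2044, 3528

n=8: 1·8 2·4 4·2 8·1  f→[1+8+64+512]=585
d|12:{12,6,4,3,2,1}  Σf=1728+216+64+27+8+1=2044
[q^15] f(15)=3375,f(5)=125,f(3)=27,f(1)=1 ⇒ 3528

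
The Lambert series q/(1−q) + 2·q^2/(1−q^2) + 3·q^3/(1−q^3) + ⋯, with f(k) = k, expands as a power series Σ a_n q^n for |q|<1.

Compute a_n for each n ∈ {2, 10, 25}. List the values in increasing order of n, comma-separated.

3, 18, 31

[q^2] f(2)=2,f(1)=1 ⇒ 3
d|10:{1,2,5,10}  Σf=1+2+5+10=18
d|25:{1,5,25}  Σf=1+5+25=31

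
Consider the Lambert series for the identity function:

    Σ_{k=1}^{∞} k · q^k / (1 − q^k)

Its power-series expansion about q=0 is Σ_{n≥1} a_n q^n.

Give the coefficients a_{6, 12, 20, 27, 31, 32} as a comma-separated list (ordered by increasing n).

q^6  k|6↦f(k): 1:1 2:2 3:3 6:6  a_6=12
q^12  k|12↦f(k): 12:12 6:6 4:4 3:3 2:2 1:1  a_12=28
n=20: 20·1 10·2 5·4 4·5 2·10 1·20  f→[20+10+5+4+2+1]=42
n=27: 1·27 3·9 9·3 27·1  f→[1+3+9+27]=40
n=31: 31·1 1·31  f→[31+1]=32
[q^32] f(32)=32,f(16)=16,f(8)=8,f(4)=4,f(2)=2,f(1)=1 ⇒ 63

12, 28, 42, 40, 32, 63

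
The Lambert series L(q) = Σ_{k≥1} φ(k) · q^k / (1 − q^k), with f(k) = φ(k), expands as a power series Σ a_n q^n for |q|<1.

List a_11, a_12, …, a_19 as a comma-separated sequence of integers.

q^11  k|11↦φ(k): 11:10 1:1  a_11=11
d|12:{1,2,3,4,6,12}  Σφ=1+1+2+2+2+4=12
n=13: 1·13 13·1  φ→[1+12]=13
d|14:{1,2,7,14}  Σφ=1+1+6+6=14
q^15  k|15↦φ(k): 15:8 5:4 3:2 1:1  a_15=15
q^16  k|16↦φ(k): 16:8 8:4 4:2 2:1 1:1  a_16=16
[q^17] φ(1)=1,φ(17)=16 ⇒ 17
n=18: 1·18 2·9 3·6 6·3 9·2 18·1  φ→[1+1+2+2+6+6]=18
d|19:{1,19}  Σφ=1+18=19

11, 12, 13, 14, 15, 16, 17, 18, 19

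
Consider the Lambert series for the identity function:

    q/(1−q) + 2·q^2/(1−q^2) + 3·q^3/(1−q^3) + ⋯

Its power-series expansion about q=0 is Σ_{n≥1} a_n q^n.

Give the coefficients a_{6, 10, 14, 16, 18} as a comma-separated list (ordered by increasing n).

d|6:{6,3,2,1}  Σf=6+3+2+1=12
n=10: 1·10 2·5 5·2 10·1  f→[1+2+5+10]=18
q^14  k|14↦f(k): 1:1 2:2 7:7 14:14  a_14=24
n=16: 16·1 8·2 4·4 2·8 1·16  f→[16+8+4+2+1]=31
q^18  k|18↦f(k): 1:1 2:2 3:3 6:6 9:9 18:18  a_18=39

12, 18, 24, 31, 39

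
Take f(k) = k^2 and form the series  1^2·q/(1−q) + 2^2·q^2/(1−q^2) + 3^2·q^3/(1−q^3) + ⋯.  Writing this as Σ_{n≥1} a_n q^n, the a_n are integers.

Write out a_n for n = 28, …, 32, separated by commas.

1050, 842, 1300, 962, 1365

[q^28] f(28)=784,f(14)=196,f(7)=49,f(4)=16,f(2)=4,f(1)=1 ⇒ 1050
q^29  k|29↦f(k): 1:1 29:841  a_29=842
[q^30] f(30)=900,f(15)=225,f(10)=100,f(6)=36,f(5)=25,f(3)=9,f(2)=4,f(1)=1 ⇒ 1300
n=31: 1·31 31·1  f→[1+961]=962
d|32:{32,16,8,4,2,1}  Σf=1024+256+64+16+4+1=1365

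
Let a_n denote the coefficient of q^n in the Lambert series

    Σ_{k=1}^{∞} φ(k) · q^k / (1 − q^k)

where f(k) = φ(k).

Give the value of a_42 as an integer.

n=42: 1·42 2·21 3·14 6·7 7·6 14·3 21·2 42·1  φ→[1+1+2+2+6+6+12+12]=42

a_42 = 42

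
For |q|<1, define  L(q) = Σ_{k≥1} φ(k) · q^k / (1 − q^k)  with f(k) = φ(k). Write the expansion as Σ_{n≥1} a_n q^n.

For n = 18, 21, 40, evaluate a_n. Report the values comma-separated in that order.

q^18  k|18↦φ(k): 18:6 9:6 6:2 3:2 2:1 1:1  a_18=18
[q^21] φ(21)=12,φ(7)=6,φ(3)=2,φ(1)=1 ⇒ 21
d|40:{1,2,4,5,8,10,20,40}  Σφ=1+1+2+4+4+4+8+16=40

18, 21, 40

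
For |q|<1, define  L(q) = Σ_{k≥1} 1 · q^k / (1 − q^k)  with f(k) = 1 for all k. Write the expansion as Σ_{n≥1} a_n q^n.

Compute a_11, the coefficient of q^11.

n=11: 11·1 1·11  f→[1+1]=2

a_11 = 2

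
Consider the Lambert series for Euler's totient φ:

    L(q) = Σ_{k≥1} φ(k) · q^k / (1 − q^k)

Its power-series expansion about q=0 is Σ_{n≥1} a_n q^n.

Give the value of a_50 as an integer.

[q^50] φ(1)=1,φ(2)=1,φ(5)=4,φ(10)=4,φ(25)=20,φ(50)=20 ⇒ 50

a_50 = 50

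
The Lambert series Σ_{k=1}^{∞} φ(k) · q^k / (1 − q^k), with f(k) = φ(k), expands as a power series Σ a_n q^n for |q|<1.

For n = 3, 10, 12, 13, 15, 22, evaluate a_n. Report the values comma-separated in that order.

n=3: 1·3 3·1  φ→[1+2]=3
n=10: 10·1 5·2 2·5 1·10  φ→[4+4+1+1]=10
d|12:{12,6,4,3,2,1}  Σφ=4+2+2+2+1+1=12
n=13: 1·13 13·1  φ→[1+12]=13
[q^15] φ(15)=8,φ(5)=4,φ(3)=2,φ(1)=1 ⇒ 15
d|22:{22,11,2,1}  Σφ=10+10+1+1=22

3, 10, 12, 13, 15, 22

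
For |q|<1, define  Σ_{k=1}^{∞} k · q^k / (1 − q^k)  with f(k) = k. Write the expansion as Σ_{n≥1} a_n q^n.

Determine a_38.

[q^38] f(38)=38,f(19)=19,f(2)=2,f(1)=1 ⇒ 60

a_38 = 60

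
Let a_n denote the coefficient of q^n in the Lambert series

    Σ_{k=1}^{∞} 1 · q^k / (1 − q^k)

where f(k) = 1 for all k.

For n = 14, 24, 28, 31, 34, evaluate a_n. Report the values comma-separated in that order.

4, 8, 6, 2, 4

d|14:{1,2,7,14}  Σf=1+1+1+1=4
q^24  k|24↦f(k): 1:1 2:1 3:1 4:1 6:1 8:1 12:1 24:1  a_24=8
n=28: 28·1 14·2 7·4 4·7 2·14 1·28  f→[1+1+1+1+1+1]=6
n=31: 31·1 1·31  f→[1+1]=2
[q^34] f(34)=1,f(17)=1,f(2)=1,f(1)=1 ⇒ 4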